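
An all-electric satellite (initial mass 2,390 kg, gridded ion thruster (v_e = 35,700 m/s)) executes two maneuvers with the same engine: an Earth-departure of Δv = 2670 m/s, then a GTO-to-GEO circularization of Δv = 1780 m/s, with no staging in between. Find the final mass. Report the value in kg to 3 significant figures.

final mass ≈ 2110 kg

After the first burn: m = 2390 × exp(−2670/35700.0) = 2390 × 0.92794 = 2,217.78 kg.
After the second burn: m = 2,217.78 × exp(−1780/35700.0) = 2,217.78 × 0.95136 = 2,109.91 kg.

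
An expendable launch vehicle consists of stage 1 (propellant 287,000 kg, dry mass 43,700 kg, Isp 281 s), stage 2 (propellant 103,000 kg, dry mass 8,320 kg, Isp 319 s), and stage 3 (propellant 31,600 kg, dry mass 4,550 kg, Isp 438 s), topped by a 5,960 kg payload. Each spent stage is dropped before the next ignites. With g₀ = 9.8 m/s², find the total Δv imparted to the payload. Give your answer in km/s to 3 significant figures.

Δv ≈ 11.9 km/s

Ignition mass of stage 1 = 287,000+43,700 + 103,000+8,320 + 31,600+4,550 + 5,960 = 484,130 kg.
Stage 1: m₀ = 484,130 kg, m_f = 484,130 − 287,000 = 197,130 kg; Δv = 281×9.8×ln(2.456) = 2753.8×0.8985 ≈ 2474 m/s.
Stage 2: m₀ = 153,430 kg, m_f = 153,430 − 103,000 = 50,430 kg; Δv = 319×9.8×ln(3.042) = 3126.2×1.1127 ≈ 3478 m/s.
Stage 3: m₀ = 42,110 kg, m_f = 42,110 − 31,600 = 10,510 kg; Δv = 438×9.8×ln(4.007) = 4292.4×1.3880 ≈ 5958 m/s.
Total Δv = 2474 + 3478 + 5958 = 11910 m/s.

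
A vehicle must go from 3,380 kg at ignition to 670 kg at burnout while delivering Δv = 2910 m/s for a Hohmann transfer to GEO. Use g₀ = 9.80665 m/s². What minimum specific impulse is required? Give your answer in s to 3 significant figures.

Isp ≈ 183 s

ln(m₀/m_f) = ln(3380/670) = ln(5.045) = 1.6184.
Using Δv = v_e ln(m₀/m_f): v_e = Δv / ln(m₀/m_f) = 2910 / 1.6184 = 1798.1 m/s.
Isp = v_e / g₀ = 1798.1 / 9.80665 = 183.4 s.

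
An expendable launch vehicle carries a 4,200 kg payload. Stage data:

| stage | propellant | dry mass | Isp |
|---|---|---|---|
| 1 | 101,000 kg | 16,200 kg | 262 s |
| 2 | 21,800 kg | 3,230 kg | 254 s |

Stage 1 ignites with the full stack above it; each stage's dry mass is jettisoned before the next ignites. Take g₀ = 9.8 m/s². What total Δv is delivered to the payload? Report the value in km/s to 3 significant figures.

Δv ≈ 6.41 km/s

Ignition mass of stage 1 = 101,000+16,200 + 21,800+3,230 + 4,200 = 146,430 kg.
Stage 1: m₀ = 146,430 kg, m_f = 146,430 − 101,000 = 45,430 kg; Δv = 262×9.8×ln(3.223) = 2567.6×1.1704 ≈ 3005 m/s.
Stage 2: m₀ = 29,230 kg, m_f = 29,230 − 21,800 = 7,430 kg; Δv = 254×9.8×ln(3.934) = 2489.2×1.3697 ≈ 3409 m/s.
Total Δv = 3005 + 3409 = 6414 m/s.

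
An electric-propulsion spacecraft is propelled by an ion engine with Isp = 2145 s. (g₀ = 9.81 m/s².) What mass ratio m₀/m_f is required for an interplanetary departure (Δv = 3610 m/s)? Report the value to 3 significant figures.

mass ratio ≈ 1.19

v_e = Isp · g₀ = 2145 × 9.81 = 21042.5 m/s.
From the ideal rocket equation, m₀/m_f = exp(Δv / v_e) = exp(3610 / 21042.5) = exp(0.1716) = 1.1872.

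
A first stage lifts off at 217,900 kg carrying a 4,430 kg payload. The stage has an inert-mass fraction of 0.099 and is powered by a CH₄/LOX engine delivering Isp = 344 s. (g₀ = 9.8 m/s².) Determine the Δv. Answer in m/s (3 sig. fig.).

Stage wet mass = m₀ − payload = 217,900 − 4,430 = 213,470 kg.
Stage dry mass = ε × stage wet mass = 0.099 × 213,470 = 21,133.5 kg.
Burnout mass m_f = stage dry + payload = 21,133.5 + 4,430 = 25,563.5 kg.
v_e = Isp · g₀ = 344 × 9.8 = 3371.2 m/s.
Rocket equation: Δv = v_e · ln(217,900/25,563.5) = 3371.2 × ln(8.524) = 3371.2 × 2.1429 ≈ 7224 m/s.

Δv ≈ 7220 m/s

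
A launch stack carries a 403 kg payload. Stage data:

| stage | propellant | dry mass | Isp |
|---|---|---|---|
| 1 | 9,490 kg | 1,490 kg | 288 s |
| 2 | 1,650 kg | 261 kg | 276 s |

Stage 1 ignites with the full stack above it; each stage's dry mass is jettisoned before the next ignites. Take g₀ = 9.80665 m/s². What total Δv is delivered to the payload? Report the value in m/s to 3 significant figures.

Δv ≈ 6910 m/s

Ignition mass of stage 1 = 9,490+1,490 + 1,650+261 + 403 = 13,294 kg.
Stage 1: m₀ = 13,294 kg, m_f = 13,294 − 9,490 = 3,804 kg; Δv = 288×9.80665×ln(3.495) = 2824.3×1.2513 ≈ 3534 m/s.
Stage 2: m₀ = 2,314 kg, m_f = 2,314 − 1,650 = 664 kg; Δv = 276×9.80665×ln(3.485) = 2706.6×1.2485 ≈ 3379 m/s.
Total Δv = 3534 + 3379 = 6913 m/s.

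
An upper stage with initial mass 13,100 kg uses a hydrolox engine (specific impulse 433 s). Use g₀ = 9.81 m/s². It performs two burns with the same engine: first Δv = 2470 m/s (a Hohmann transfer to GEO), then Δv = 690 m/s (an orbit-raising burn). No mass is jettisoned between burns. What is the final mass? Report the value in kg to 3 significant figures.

final mass ≈ 6230 kg

v_e = Isp · g₀ = 433 × 9.81 = 4247.7 m/s.
After the first burn: m = 13100 × exp(−2470/4247.7) = 13100 × 0.55907 = 7,323.82 kg.
After the second burn: m = 7,323.82 × exp(−690/4247.7) = 7,323.82 × 0.85007 = 6,225.76 kg.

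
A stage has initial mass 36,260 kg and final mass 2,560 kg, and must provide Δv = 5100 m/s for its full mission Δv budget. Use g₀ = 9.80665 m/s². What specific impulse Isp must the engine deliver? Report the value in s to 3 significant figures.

Isp ≈ 196 s

ln(m₀/m_f) = ln(36260/2560) = ln(14.16) = 2.6507.
v_e = Δv / ln(m₀/m_f) = 5100 / 2.6507 = 1924.0 m/s.
Isp = v_e / g₀ = 1924.0 / 9.80665 = 196.2 s.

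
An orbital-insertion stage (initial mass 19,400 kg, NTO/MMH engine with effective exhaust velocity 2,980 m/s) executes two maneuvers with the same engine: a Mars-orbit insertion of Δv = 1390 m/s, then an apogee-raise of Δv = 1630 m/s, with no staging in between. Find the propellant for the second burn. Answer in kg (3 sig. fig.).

propellant for the second burn ≈ 5130 kg

After the first burn: m = 19400 × exp(−1390/2980.0) = 19400 × 0.62723 = 12,168.3 kg.
After the second burn: m = 12,168.3 × exp(−1630/2980.0) = 12,168.3 × 0.57869 = 7,041.67 kg.
Second-burn propellant = 12,168.3 − 7,041.67 = 5,126.63 kg.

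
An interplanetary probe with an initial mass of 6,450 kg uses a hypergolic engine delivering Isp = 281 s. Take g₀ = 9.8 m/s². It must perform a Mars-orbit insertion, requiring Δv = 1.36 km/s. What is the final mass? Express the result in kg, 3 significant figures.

final mass ≈ 3940 kg

v_e = Isp · g₀ = 281 × 9.8 = 2753.8 m/s.
Using Δv = v_e ln(m₀/m_f): m₀/m_f = exp(Δv / v_e) = exp(1360 / 2753.8) = exp(0.4939) = 1.6386.
m_f = m₀ / 1.6386 = 6,450 / 1.6386 = 3,936.29 kg.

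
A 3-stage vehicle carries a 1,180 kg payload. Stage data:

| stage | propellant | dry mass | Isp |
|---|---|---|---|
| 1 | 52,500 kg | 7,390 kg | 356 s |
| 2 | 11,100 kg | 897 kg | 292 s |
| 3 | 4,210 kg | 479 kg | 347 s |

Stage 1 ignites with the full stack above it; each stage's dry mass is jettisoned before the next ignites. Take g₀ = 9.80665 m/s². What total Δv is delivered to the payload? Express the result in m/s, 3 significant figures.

Ignition mass of stage 1 = 52,500+7,390 + 11,100+897 + 4,210+479 + 1,180 = 77,756 kg.
Stage 1: m₀ = 77,756 kg, m_f = 77,756 − 52,500 = 25,256 kg; Δv = 356×9.80665×ln(3.079) = 3491.2×1.1245 ≈ 3926 m/s.
Stage 2: m₀ = 17,866 kg, m_f = 17,866 − 11,100 = 6,766 kg; Δv = 292×9.80665×ln(2.641) = 2863.5×0.9710 ≈ 2780 m/s.
Stage 3: m₀ = 5,869 kg, m_f = 5,869 − 4,210 = 1,659 kg; Δv = 347×9.80665×ln(3.538) = 3402.9×1.2635 ≈ 4299 m/s.
Total Δv = 3926 + 2780 + 4299 = 11005 m/s.

Δv ≈ 11000 m/s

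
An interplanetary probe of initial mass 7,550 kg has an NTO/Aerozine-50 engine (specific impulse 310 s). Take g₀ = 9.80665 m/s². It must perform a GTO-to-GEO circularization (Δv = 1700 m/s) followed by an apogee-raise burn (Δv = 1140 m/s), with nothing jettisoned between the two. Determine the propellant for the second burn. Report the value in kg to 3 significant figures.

propellant for the second burn ≈ 1350 kg

v_e = Isp · g₀ = 310 × 9.80665 = 3040.1 m/s.
After the first burn: m = 7550 × exp(−1700/3040.1) = 7550 × 0.57167 = 4,316.11 kg.
After the second burn: m = 4,316.11 × exp(−1140/3040.1) = 4,316.11 × 0.68729 = 2,966.42 kg.
Second-burn propellant = 4,316.11 − 2,966.42 = 1,349.69 kg.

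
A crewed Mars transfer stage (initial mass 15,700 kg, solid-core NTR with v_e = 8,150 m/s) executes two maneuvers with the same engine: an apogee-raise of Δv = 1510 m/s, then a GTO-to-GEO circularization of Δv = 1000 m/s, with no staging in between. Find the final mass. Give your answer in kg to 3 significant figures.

final mass ≈ 11500 kg

After the first burn: m = 15700 × exp(−1510/8150.0) = 15700 × 0.83087 = 13,044.7 kg.
After the second burn: m = 13,044.7 × exp(−1000/8150.0) = 13,044.7 × 0.88453 = 11,538.4 kg.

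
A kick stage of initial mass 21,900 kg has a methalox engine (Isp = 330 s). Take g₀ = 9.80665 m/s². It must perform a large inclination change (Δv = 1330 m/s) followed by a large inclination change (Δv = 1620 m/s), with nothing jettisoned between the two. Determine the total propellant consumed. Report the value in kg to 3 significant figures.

total propellant consumed ≈ 13100 kg

v_e = Isp · g₀ = 330 × 9.80665 = 3236.2 m/s.
After the first burn: m = 21900 × exp(−1330/3236.2) = 21900 × 0.66300 = 14,519.7 kg.
After the second burn: m = 14,519.7 × exp(−1620/3236.2) = 14,519.7 × 0.60617 = 8,801.41 kg.
Total propellant = m₀ − m_final = 21900 − 8,801.41 = 13,098.59 kg.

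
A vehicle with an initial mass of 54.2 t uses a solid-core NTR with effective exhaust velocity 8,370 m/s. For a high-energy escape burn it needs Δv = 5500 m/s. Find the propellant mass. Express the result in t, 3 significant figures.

Rocket equation: m₀/m_f = exp(Δv / v_e) = exp(5500 / 8370.0) = exp(0.6571) = 1.9292.
m_f = 54.2 / 1.9292 = 28.0945 t, so propellant = m₀ − m_f = 54.2 − 28.0945 = 26.1055 t.

propellant mass ≈ 26.1 t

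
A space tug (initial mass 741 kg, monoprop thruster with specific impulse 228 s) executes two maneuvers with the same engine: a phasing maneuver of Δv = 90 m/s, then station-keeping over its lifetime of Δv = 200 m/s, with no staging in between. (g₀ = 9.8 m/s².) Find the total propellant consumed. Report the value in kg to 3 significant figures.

total propellant consumed ≈ 90.2 kg

v_e = Isp · g₀ = 228 × 9.8 = 2234.4 m/s.
After the first burn: m = 741 × exp(−90/2234.4) = 741 × 0.96052 = 711.745 kg.
After the second burn: m = 711.745 × exp(−200/2234.4) = 711.745 × 0.91438 = 650.805 kg.
Total propellant = m₀ − m_final = 741 − 650.805 = 90.195 kg.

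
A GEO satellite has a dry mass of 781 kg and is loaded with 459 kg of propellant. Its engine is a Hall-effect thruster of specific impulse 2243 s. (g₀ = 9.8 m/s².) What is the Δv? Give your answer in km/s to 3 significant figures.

v_e = Isp · g₀ = 2243 × 9.8 = 21981.4 m/s.
m₀ = m_dry + m_prop = 781 + 459 = 1,240 kg.
Δv = v_e · ln(m₀/m_f) = 21981.4 × ln(1.588) = 21981.4 × 0.4623 ≈ 10161.8 m/s.

Δv ≈ 10.2 km/s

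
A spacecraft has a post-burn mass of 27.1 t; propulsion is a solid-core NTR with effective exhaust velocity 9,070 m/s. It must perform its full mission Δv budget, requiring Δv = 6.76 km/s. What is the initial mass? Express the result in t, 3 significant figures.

initial mass ≈ 57.1 t

Rocket equation: m₀/m_f = exp(Δv / v_e) = exp(6760 / 9070.0) = exp(0.7453) = 2.1071.
m₀ = m_f × 2.1071 = 27.1 × 2.1071 = 57.1024 t.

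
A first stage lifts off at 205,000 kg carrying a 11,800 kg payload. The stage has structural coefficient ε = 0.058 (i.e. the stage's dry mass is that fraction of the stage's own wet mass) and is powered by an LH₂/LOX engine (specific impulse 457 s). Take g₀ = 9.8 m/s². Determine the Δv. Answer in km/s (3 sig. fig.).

Δv ≈ 9.80 km/s

Stage wet mass = m₀ − payload = 205,000 − 11,800 = 193,200 kg.
Stage dry mass = ε × stage wet mass = 0.058 × 193,200 = 11,205.6 kg.
Burnout mass m_f = stage dry + payload = 11,205.6 + 11,800 = 23,005.6 kg.
v_e = Isp · g₀ = 457 × 9.8 = 4478.6 m/s.
Rocket equation: Δv = v_e · ln(205,000/23,005.6) = 4478.6 × ln(8.911) = 4478.6 × 2.1873 ≈ 9796 m/s.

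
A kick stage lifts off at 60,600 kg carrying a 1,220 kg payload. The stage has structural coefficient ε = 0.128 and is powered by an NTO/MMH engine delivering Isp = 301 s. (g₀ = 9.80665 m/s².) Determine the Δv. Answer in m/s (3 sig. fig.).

Δv ≈ 5690 m/s

Stage wet mass = m₀ − payload = 60,600 − 1,220 = 59,380 kg.
Stage dry mass = ε × stage wet mass = 0.128 × 59,380 = 7,600.64 kg.
Burnout mass m_f = stage dry + payload = 7,600.64 + 1,220 = 8,820.64 kg.
v_e = Isp · g₀ = 301 × 9.80665 = 2951.8 m/s.
Δv = v_e · ln(60,600/8,820.64) = 2951.8 × ln(6.87) = 2951.8 × 1.9272 ≈ 5689 m/s.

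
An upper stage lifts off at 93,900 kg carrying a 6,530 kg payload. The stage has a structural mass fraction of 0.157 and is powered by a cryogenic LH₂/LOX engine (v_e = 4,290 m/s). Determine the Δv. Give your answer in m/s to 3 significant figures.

Δv ≈ 6580 m/s

Stage wet mass = m₀ − payload = 93,900 − 6,530 = 87,370 kg.
Stage dry mass = ε × stage wet mass = 0.157 × 87,370 = 13,717.1 kg.
Burnout mass m_f = stage dry + payload = 13,717.1 + 6,530 = 20,247.1 kg.
Rocket equation: Δv = v_e · ln(93,900/20,247.1) = 4290.0 × ln(4.638) = 4290.0 × 1.5342 ≈ 6582 m/s.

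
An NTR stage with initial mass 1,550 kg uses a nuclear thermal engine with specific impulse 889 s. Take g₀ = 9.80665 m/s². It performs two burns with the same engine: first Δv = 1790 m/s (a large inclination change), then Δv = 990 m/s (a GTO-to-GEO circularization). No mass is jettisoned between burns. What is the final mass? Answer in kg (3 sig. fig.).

v_e = Isp · g₀ = 889 × 9.80665 = 8718.1 m/s.
After the first burn: m = 1550 × exp(−1790/8718.1) = 1550 × 0.81439 = 1,262.3 kg.
After the second burn: m = 1,262.3 × exp(−990/8718.1) = 1,262.3 × 0.89265 = 1,126.79 kg.

final mass ≈ 1130 kg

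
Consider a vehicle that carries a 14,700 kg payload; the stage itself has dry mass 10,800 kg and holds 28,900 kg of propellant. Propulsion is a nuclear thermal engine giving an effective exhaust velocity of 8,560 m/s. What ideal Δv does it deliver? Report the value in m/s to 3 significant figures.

Δv ≈ 6490 m/s

m₀ = payload + dry + propellant = 14,700 + 10,800 + 28,900 = 54,400 kg.
m_f = payload + dry = 14,700 + 10,800 = 25,500 kg.
Rocket equation: Δv = v_e · ln(m₀/m_f) = 8560.0 × ln(2.133) = 8560.0 × 0.7577 ≈ 6485.8 m/s.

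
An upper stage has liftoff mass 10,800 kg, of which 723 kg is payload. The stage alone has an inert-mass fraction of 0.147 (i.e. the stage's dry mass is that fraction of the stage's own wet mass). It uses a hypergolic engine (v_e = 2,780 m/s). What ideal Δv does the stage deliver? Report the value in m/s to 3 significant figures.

Stage wet mass = m₀ − payload = 10,800 − 723 = 10,077 kg.
Stage dry mass = ε × stage wet mass = 0.147 × 10,077 = 1,481.32 kg.
Burnout mass m_f = stage dry + payload = 1,481.32 + 723 = 2,204.32 kg.
Δv = v_e · ln(10,800/2,204.32) = 2780.0 × ln(4.899) = 2780.0 × 1.5891 ≈ 4418 m/s.

Δv ≈ 4420 m/s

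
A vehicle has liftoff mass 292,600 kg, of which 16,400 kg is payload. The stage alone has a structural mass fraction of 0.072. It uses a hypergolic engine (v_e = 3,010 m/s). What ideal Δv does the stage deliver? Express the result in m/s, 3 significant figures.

Δv ≈ 6280 m/s

Stage wet mass = m₀ − payload = 292,600 − 16,400 = 276,200 kg.
Stage dry mass = ε × stage wet mass = 0.072 × 276,200 = 19,886.4 kg.
Burnout mass m_f = stage dry + payload = 19,886.4 + 16,400 = 36,286.4 kg.
Rocket equation: Δv = v_e · ln(292,600/36,286.4) = 3010.0 × ln(8.064) = 3010.0 × 2.0874 ≈ 6283 m/s.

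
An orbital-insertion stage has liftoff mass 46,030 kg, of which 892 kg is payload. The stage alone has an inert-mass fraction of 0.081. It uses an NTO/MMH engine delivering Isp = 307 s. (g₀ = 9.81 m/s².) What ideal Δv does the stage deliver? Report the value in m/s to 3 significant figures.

Δv ≈ 6970 m/s

Stage wet mass = m₀ − payload = 46,030 − 892 = 45,138 kg.
Stage dry mass = ε × stage wet mass = 0.081 × 45,138 = 3,656.18 kg.
Burnout mass m_f = stage dry + payload = 3,656.18 + 892 = 4,548.18 kg.
v_e = Isp · g₀ = 307 × 9.81 = 3011.7 m/s.
Δv = v_e · ln(46,030/4,548.18) = 3011.7 × ln(10.12) = 3011.7 × 2.3146 ≈ 6971 m/s.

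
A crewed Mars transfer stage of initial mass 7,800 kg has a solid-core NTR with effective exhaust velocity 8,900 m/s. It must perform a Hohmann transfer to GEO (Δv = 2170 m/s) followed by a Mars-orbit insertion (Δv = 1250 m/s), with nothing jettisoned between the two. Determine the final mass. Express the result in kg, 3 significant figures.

final mass ≈ 5310 kg

After the first burn: m = 7800 × exp(−2170/8900.0) = 7800 × 0.78363 = 6,112.31 kg.
After the second burn: m = 6,112.31 × exp(−1250/8900.0) = 6,112.31 × 0.86897 = 5,311.41 kg.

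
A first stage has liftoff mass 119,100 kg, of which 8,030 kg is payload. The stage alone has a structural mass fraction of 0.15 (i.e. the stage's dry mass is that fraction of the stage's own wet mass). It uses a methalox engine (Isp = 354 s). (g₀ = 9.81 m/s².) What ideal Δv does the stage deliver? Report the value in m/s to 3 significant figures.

Stage wet mass = m₀ − payload = 119,100 − 8,030 = 111,070 kg.
Stage dry mass = ε × stage wet mass = 0.15 × 111,070 = 16,660.5 kg.
Burnout mass m_f = stage dry + payload = 16,660.5 + 8,030 = 24,690.5 kg.
v_e = Isp · g₀ = 354 × 9.81 = 3472.7 m/s.
Δv = v_e · ln(119,100/24,690.5) = 3472.7 × ln(4.824) = 3472.7 × 1.5735 ≈ 5465 m/s.

Δv ≈ 5460 m/s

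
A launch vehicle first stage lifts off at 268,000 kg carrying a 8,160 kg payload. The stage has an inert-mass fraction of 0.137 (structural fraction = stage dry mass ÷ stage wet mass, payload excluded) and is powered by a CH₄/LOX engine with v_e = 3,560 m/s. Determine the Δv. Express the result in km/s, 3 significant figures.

Stage wet mass = m₀ − payload = 268,000 − 8,160 = 259,840 kg.
Stage dry mass = ε × stage wet mass = 0.137 × 259,840 = 35,598.1 kg.
Burnout mass m_f = stage dry + payload = 35,598.1 + 8,160 = 43,758.1 kg.
Δv = v_e · ln(268,000/43,758.1) = 3560.0 × ln(6.125) = 3560.0 × 1.8123 ≈ 6452 m/s.

Δv ≈ 6.45 km/s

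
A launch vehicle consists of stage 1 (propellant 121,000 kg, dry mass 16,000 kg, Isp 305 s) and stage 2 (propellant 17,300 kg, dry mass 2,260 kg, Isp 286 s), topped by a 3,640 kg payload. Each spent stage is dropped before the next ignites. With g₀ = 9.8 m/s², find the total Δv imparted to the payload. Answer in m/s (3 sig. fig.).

Δv ≈ 8050 m/s

Ignition mass of stage 1 = 121,000+16,000 + 17,300+2,260 + 3,640 = 160,200 kg.
Stage 1: m₀ = 160,200 kg, m_f = 160,200 − 121,000 = 39,200 kg; Δv = 305×9.8×ln(4.087) = 2989.0×1.4077 ≈ 4208 m/s.
Stage 2: m₀ = 23,200 kg, m_f = 23,200 − 17,300 = 5,900 kg; Δv = 286×9.8×ln(3.932) = 2802.8×1.3692 ≈ 3838 m/s.
Total Δv = 4208 + 3838 = 8046 m/s.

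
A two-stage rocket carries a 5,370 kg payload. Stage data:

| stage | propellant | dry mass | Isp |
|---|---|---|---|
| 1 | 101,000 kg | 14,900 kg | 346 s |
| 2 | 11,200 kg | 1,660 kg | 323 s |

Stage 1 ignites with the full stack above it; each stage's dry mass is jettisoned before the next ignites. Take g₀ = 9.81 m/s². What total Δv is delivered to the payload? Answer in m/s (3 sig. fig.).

Δv ≈ 7770 m/s

Ignition mass of stage 1 = 101,000+14,900 + 11,200+1,660 + 5,370 = 134,130 kg.
Stage 1: m₀ = 134,130 kg, m_f = 134,130 − 101,000 = 33,130 kg; Δv = 346×9.81×ln(4.049) = 3394.3×1.3984 ≈ 4746 m/s.
Stage 2: m₀ = 18,230 kg, m_f = 18,230 − 11,200 = 7,030 kg; Δv = 323×9.81×ln(2.593) = 3168.6×0.9529 ≈ 3019 m/s.
Total Δv = 4746 + 3019 = 7765 m/s.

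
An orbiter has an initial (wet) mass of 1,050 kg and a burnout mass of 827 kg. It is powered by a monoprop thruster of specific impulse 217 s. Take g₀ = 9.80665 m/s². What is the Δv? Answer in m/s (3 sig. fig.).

Δv ≈ 508 m/s

v_e = Isp · g₀ = 217 × 9.80665 = 2128.0 m/s.
Δv = v_e · ln(m₀/m_f) = 2128.0 × ln(1.27) = 2128.0 × 0.2387 ≈ 508.1 m/s.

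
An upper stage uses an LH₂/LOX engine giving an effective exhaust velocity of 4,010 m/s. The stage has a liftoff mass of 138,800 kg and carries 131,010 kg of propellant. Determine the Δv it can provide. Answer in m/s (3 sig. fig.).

m_f = m₀ − m_prop = 138,800 − 131,010 = 7,790 kg.
From the ideal rocket equation, Δv = v_e · ln(m₀/m_f) = 4010.0 × ln(17.82) = 4010.0 × 2.8802 ≈ 11549.6 m/s.

Δv ≈ 11500 m/s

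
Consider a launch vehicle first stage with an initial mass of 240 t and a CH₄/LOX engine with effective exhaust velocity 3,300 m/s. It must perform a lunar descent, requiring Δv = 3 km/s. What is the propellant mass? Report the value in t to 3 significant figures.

From the ideal rocket equation, m₀/m_f = exp(Δv / v_e) = exp(3000 / 3300.0) = exp(0.9091) = 2.4821.
m_f = 240 / 2.4821 = 96.6923 t, so propellant = m₀ − m_f = 240 − 96.6923 = 143.3077 t.

propellant mass ≈ 143 t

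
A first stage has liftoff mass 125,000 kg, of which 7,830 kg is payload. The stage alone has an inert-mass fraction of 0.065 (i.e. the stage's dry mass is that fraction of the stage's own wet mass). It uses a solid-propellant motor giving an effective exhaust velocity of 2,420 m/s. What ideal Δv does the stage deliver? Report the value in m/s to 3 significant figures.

Δv ≈ 5060 m/s

Stage wet mass = m₀ − payload = 125,000 − 7,830 = 117,170 kg.
Stage dry mass = ε × stage wet mass = 0.065 × 117,170 = 7,616.05 kg.
Burnout mass m_f = stage dry + payload = 7,616.05 + 7,830 = 15,446.05 kg.
Rocket equation: Δv = v_e · ln(125,000/15,446.05) = 2420.0 × ln(8.093) = 2420.0 × 2.0910 ≈ 5060 m/s.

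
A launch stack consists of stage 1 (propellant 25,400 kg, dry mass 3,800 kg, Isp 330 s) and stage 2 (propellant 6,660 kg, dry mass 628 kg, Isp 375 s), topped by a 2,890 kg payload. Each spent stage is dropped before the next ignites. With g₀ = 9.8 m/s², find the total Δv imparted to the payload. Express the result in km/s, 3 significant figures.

Δv ≈ 7.25 km/s

Ignition mass of stage 1 = 25,400+3,800 + 6,660+628 + 2,890 = 39,378 kg.
Stage 1: m₀ = 39,378 kg, m_f = 39,378 − 25,400 = 13,978 kg; Δv = 330×9.8×ln(2.817) = 3234.0×1.0357 ≈ 3350 m/s.
Stage 2: m₀ = 10,178 kg, m_f = 10,178 − 6,660 = 3,518 kg; Δv = 375×9.8×ln(2.893) = 3675.0×1.0623 ≈ 3904 m/s.
Total Δv = 3350 + 3904 = 7254 m/s.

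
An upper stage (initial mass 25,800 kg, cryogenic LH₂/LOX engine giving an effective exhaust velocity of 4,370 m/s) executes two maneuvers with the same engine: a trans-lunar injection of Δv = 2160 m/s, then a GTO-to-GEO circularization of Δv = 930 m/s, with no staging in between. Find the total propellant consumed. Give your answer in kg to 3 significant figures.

total propellant consumed ≈ 13100 kg

After the first burn: m = 25800 × exp(−2160/4370.0) = 25800 × 0.61001 = 15,738.3 kg.
After the second burn: m = 15,738.3 × exp(−930/4370.0) = 15,738.3 × 0.80831 = 12,721.4 kg.
Total propellant = m₀ − m_final = 25800 − 12,721.4 = 13,078.6 kg.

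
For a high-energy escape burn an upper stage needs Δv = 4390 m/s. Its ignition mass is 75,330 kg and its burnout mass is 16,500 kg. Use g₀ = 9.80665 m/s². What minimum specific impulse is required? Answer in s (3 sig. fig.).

Isp ≈ 295 s

ln(m₀/m_f) = ln(75330/16500) = ln(4.565) = 1.5185.
Using Δv = v_e ln(m₀/m_f): v_e = Δv / ln(m₀/m_f) = 4390 / 1.5185 = 2891.0 m/s.
Isp = v_e / g₀ = 2891.0 / 9.80665 = 294.8 s.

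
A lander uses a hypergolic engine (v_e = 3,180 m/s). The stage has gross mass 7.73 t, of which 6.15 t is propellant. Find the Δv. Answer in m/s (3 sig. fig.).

Δv ≈ 5050 m/s

m_f = m₀ − m_prop = 7.73 − 6.15 = 1.58 t.
Δv = v_e · ln(m₀/m_f) = 3180.0 × ln(4.892) = 3180.0 × 1.5877 ≈ 5048.8 m/s.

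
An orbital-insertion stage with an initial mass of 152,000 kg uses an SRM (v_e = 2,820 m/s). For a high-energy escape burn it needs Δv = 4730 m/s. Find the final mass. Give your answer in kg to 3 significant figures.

From the ideal rocket equation, m₀/m_f = exp(Δv / v_e) = exp(4730 / 2820.0) = exp(1.6773) = 5.3511.
m_f = m₀ / 5.3511 = 152,000 / 5.3511 = 28,405.4 kg.

final mass ≈ 28400 kg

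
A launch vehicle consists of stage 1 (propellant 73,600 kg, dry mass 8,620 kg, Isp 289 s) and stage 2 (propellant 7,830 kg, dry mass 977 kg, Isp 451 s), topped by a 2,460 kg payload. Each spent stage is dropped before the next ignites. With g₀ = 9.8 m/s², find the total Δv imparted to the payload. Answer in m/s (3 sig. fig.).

Δv ≈ 9630 m/s

Ignition mass of stage 1 = 73,600+8,620 + 7,830+977 + 2,460 = 93,487 kg.
Stage 1: m₀ = 93,487 kg, m_f = 93,487 − 73,600 = 19,887 kg; Δv = 289×9.8×ln(4.701) = 2832.2×1.5478 ≈ 4384 m/s.
Stage 2: m₀ = 11,267 kg, m_f = 11,267 − 7,830 = 3,437 kg; Δv = 451×9.8×ln(3.278) = 4419.8×1.1873 ≈ 5248 m/s.
Total Δv = 4384 + 5248 = 9632 m/s.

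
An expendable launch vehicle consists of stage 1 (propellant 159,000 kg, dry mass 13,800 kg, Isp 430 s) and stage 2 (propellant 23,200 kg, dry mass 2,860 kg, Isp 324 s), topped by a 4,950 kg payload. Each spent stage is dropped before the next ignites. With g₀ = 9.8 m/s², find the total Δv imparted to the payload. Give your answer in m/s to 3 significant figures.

Ignition mass of stage 1 = 159,000+13,800 + 23,200+2,860 + 4,950 = 203,810 kg.
Stage 1: m₀ = 203,810 kg, m_f = 203,810 − 159,000 = 44,810 kg; Δv = 430×9.8×ln(4.548) = 4214.0×1.5148 ≈ 6383 m/s.
Stage 2: m₀ = 31,010 kg, m_f = 31,010 − 23,200 = 7,810 kg; Δv = 324×9.8×ln(3.971) = 3175.2×1.3789 ≈ 4378 m/s.
Total Δv = 6383 + 4378 = 10761 m/s.

Δv ≈ 10800 m/s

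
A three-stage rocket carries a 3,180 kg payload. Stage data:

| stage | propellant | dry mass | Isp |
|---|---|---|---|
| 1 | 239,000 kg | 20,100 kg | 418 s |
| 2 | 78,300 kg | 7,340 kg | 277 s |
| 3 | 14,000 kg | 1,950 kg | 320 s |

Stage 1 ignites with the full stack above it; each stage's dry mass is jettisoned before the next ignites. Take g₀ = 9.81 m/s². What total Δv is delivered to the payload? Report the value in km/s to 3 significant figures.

Δv ≈ 12.3 km/s

Ignition mass of stage 1 = 239,000+20,100 + 78,300+7,340 + 14,000+1,950 + 3,180 = 363,870 kg.
Stage 1: m₀ = 363,870 kg, m_f = 363,870 − 239,000 = 124,870 kg; Δv = 418×9.81×ln(2.914) = 4100.6×1.0695 ≈ 4386 m/s.
Stage 2: m₀ = 104,770 kg, m_f = 104,770 − 78,300 = 26,470 kg; Δv = 277×9.81×ln(3.958) = 2717.4×1.3758 ≈ 3738 m/s.
Stage 3: m₀ = 19,130 kg, m_f = 19,130 − 14,000 = 5,130 kg; Δv = 320×9.81×ln(3.729) = 3139.2×1.3162 ≈ 4132 m/s.
Total Δv = 4386 + 3738 + 4132 = 12256 m/s.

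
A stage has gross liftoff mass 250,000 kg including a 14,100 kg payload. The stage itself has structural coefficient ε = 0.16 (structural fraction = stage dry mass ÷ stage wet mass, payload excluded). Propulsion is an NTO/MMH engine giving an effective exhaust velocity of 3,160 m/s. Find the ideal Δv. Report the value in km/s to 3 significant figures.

Δv ≈ 4.97 km/s

Stage wet mass = m₀ − payload = 250,000 − 14,100 = 235,900 kg.
Stage dry mass = ε × stage wet mass = 0.16 × 235,900 = 37,744 kg.
Burnout mass m_f = stage dry + payload = 37,744 + 14,100 = 51,844 kg.
Δv = v_e · ln(250,000/51,844) = 3160.0 × ln(4.822) = 3160.0 × 1.5732 ≈ 4971 m/s.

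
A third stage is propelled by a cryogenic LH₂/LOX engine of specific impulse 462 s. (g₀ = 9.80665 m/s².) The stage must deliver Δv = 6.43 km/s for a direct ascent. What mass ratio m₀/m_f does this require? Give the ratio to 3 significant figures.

v_e = Isp · g₀ = 462 × 9.80665 = 4530.7 m/s.
m₀/m_f = exp(Δv / v_e) = exp(6430 / 4530.7) = exp(1.4192) = 4.1339.

mass ratio ≈ 4.13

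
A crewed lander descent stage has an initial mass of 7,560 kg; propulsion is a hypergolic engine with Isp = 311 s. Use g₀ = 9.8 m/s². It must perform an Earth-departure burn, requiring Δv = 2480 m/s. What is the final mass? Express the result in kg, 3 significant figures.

final mass ≈ 3350 kg

v_e = Isp · g₀ = 311 × 9.8 = 3047.8 m/s.
m₀/m_f = exp(Δv / v_e) = exp(2480 / 3047.8) = exp(0.8137) = 2.2562.
m_f = m₀ / 2.2562 = 7,560 / 2.2562 = 3,350.77 kg.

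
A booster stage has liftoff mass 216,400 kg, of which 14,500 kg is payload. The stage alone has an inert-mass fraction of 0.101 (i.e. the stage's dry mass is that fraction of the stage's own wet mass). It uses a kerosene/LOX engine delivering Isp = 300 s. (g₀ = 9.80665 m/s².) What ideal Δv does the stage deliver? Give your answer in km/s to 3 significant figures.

Δv ≈ 5.37 km/s

Stage wet mass = m₀ − payload = 216,400 − 14,500 = 201,900 kg.
Stage dry mass = ε × stage wet mass = 0.101 × 201,900 = 20,391.9 kg.
Burnout mass m_f = stage dry + payload = 20,391.9 + 14,500 = 34,891.9 kg.
v_e = Isp · g₀ = 300 × 9.80665 = 2942.0 m/s.
Δv = v_e · ln(216,400/34,891.9) = 2942.0 × ln(6.202) = 2942.0 × 1.8249 ≈ 5369 m/s.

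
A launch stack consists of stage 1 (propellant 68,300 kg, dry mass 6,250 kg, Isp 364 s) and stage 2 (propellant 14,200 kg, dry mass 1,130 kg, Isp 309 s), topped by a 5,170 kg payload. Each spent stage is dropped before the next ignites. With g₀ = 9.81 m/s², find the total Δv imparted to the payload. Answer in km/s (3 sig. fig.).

Δv ≈ 8.10 km/s

Ignition mass of stage 1 = 68,300+6,250 + 14,200+1,130 + 5,170 = 95,050 kg.
Stage 1: m₀ = 95,050 kg, m_f = 95,050 − 68,300 = 26,750 kg; Δv = 364×9.81×ln(3.553) = 3570.8×1.2679 ≈ 4527 m/s.
Stage 2: m₀ = 20,500 kg, m_f = 20,500 − 14,200 = 6,300 kg; Δv = 309×9.81×ln(3.254) = 3031.3×1.1799 ≈ 3577 m/s.
Total Δv = 4527 + 3577 = 8104 m/s.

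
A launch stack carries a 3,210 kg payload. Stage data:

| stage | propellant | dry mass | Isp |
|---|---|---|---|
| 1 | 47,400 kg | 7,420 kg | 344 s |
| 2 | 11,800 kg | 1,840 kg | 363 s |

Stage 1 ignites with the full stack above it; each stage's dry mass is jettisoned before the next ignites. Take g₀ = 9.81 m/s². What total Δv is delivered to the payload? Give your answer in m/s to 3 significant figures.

Ignition mass of stage 1 = 47,400+7,420 + 11,800+1,840 + 3,210 = 71,670 kg.
Stage 1: m₀ = 71,670 kg, m_f = 71,670 − 47,400 = 24,270 kg; Δv = 344×9.81×ln(2.953) = 3374.6×1.0828 ≈ 3654 m/s.
Stage 2: m₀ = 16,850 kg, m_f = 16,850 − 11,800 = 5,050 kg; Δv = 363×9.81×ln(3.337) = 3561.0×1.2050 ≈ 4291 m/s.
Total Δv = 3654 + 4291 = 7945 m/s.

Δv ≈ 7950 m/s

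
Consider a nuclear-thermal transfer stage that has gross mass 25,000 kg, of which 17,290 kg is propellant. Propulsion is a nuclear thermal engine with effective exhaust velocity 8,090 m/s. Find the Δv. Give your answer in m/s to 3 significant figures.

Δv ≈ 9520 m/s

m_f = m₀ − m_prop = 25,000 − 17,290 = 7,710 kg.
Using Δv = v_e ln(m₀/m_f): Δv = v_e · ln(m₀/m_f) = 8090.0 × ln(3.243) = 8090.0 × 1.1764 ≈ 9516.7 m/s.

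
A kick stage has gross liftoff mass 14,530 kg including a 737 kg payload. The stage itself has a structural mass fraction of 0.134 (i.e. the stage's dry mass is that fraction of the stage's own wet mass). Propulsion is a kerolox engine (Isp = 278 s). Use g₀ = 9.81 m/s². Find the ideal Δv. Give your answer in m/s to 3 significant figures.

Δv ≈ 4710 m/s

Stage wet mass = m₀ − payload = 14,530 − 737 = 13,793 kg.
Stage dry mass = ε × stage wet mass = 0.134 × 13,793 = 1,848.26 kg.
Burnout mass m_f = stage dry + payload = 1,848.26 + 737 = 2,585.26 kg.
v_e = Isp · g₀ = 278 × 9.81 = 2727.2 m/s.
Using Δv = v_e ln(m₀/m_f): Δv = v_e · ln(14,530/2,585.26) = 2727.2 × ln(5.62) = 2727.2 × 1.7264 ≈ 4708 m/s.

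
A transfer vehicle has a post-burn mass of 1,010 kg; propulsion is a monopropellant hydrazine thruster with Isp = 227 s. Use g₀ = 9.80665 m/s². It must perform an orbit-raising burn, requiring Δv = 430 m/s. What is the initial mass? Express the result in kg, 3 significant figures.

v_e = Isp · g₀ = 227 × 9.80665 = 2226.1 m/s.
Using Δv = v_e ln(m₀/m_f): m₀/m_f = exp(Δv / v_e) = exp(430 / 2226.1) = exp(0.1932) = 1.2131.
m₀ = m_f × 1.2131 = 1,010 × 1.2131 = 1,225.23 kg.

initial mass ≈ 1230 kg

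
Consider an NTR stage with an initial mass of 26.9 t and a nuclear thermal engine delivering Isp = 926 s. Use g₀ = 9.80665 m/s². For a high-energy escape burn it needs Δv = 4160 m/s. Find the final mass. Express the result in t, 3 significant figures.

final mass ≈ 17.0 t

v_e = Isp · g₀ = 926 × 9.80665 = 9081.0 m/s.
m₀/m_f = exp(Δv / v_e) = exp(4160 / 9081.0) = exp(0.4581) = 1.5811.
m_f = m₀ / 1.5811 = 26.9 / 1.5811 = 17.0135 t.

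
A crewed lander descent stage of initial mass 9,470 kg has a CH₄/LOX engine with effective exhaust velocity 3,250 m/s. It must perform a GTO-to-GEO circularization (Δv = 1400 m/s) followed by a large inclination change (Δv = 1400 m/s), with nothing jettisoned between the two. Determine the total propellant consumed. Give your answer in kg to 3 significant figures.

After the first burn: m = 9470 × exp(−1400/3250.0) = 9470 × 0.65001 = 6,155.59 kg.
After the second burn: m = 6,155.59 × exp(−1400/3250.0) = 6,155.59 × 0.65001 = 4,001.2 kg.
Total propellant = m₀ − m_final = 9470 − 4,001.2 = 5,468.8 kg.

total propellant consumed ≈ 5470 kg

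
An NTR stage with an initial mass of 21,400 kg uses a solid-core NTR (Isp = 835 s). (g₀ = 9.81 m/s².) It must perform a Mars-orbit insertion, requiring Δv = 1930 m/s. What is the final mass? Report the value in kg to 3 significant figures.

final mass ≈ 16900 kg

v_e = Isp · g₀ = 835 × 9.81 = 8191.4 m/s.
Rocket equation: m₀/m_f = exp(Δv / v_e) = exp(1930 / 8191.4) = exp(0.2356) = 1.2657.
m_f = m₀ / 1.2657 = 21,400 / 1.2657 = 16,907.6 kg.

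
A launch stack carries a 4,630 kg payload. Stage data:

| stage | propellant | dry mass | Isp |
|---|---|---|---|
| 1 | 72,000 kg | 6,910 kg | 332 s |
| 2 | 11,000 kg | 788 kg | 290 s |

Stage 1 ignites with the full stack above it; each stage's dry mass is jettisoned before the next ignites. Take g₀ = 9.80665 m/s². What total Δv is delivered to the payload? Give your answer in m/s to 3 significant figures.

Δv ≈ 7740 m/s

Ignition mass of stage 1 = 72,000+6,910 + 11,000+788 + 4,630 = 95,328 kg.
Stage 1: m₀ = 95,328 kg, m_f = 95,328 − 72,000 = 23,328 kg; Δv = 332×9.80665×ln(4.086) = 3255.8×1.4077 ≈ 4583 m/s.
Stage 2: m₀ = 16,418 kg, m_f = 16,418 − 11,000 = 5,418 kg; Δv = 290×9.80665×ln(3.03) = 2843.9×1.1087 ≈ 3153 m/s.
Total Δv = 4583 + 3153 = 7736 m/s.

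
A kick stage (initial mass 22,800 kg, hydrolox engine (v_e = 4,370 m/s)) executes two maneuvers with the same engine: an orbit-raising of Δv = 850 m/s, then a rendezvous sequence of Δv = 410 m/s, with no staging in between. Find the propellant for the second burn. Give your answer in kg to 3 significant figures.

After the first burn: m = 22800 × exp(−850/4370.0) = 22800 × 0.82324 = 18,769.9 kg.
After the second burn: m = 18,769.9 × exp(−410/4370.0) = 18,769.9 × 0.91045 = 17,089.1 kg.
Second-burn propellant = 18,769.9 − 17,089.1 = 1,680.8 kg.

propellant for the second burn ≈ 1680 kg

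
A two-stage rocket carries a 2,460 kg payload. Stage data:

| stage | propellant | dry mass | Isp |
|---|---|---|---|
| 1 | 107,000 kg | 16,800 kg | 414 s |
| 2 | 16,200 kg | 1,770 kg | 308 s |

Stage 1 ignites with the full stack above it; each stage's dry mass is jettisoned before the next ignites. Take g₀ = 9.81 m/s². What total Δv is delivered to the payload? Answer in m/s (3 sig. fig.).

Ignition mass of stage 1 = 107,000+16,800 + 16,200+1,770 + 2,460 = 144,230 kg.
Stage 1: m₀ = 144,230 kg, m_f = 144,230 − 107,000 = 37,230 kg; Δv = 414×9.81×ln(3.874) = 4061.3×1.3543 ≈ 5500 m/s.
Stage 2: m₀ = 20,430 kg, m_f = 20,430 − 16,200 = 4,230 kg; Δv = 308×9.81×ln(4.83) = 3021.5×1.5748 ≈ 4758 m/s.
Total Δv = 5500 + 4758 = 10258 m/s.

Δv ≈ 10300 m/s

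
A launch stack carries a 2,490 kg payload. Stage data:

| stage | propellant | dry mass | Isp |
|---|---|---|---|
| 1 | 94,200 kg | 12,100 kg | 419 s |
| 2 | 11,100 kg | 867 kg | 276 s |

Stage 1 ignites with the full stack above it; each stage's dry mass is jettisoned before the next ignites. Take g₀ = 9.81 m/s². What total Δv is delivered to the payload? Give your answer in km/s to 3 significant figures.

Δv ≈ 10.2 km/s

Ignition mass of stage 1 = 94,200+12,100 + 11,100+867 + 2,490 = 120,757 kg.
Stage 1: m₀ = 120,757 kg, m_f = 120,757 − 94,200 = 26,557 kg; Δv = 419×9.81×ln(4.547) = 4110.4×1.5145 ≈ 6225 m/s.
Stage 2: m₀ = 14,457 kg, m_f = 14,457 − 11,100 = 3,357 kg; Δv = 276×9.81×ln(4.307) = 2707.6×1.4601 ≈ 3953 m/s.
Total Δv = 6225 + 3953 = 10178 m/s.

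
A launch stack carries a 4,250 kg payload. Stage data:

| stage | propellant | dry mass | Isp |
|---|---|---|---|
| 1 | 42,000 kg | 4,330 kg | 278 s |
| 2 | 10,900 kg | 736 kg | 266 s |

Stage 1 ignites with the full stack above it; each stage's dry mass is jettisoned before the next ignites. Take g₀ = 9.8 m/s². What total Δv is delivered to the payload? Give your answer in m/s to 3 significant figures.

Ignition mass of stage 1 = 42,000+4,330 + 10,900+736 + 4,250 = 62,216 kg.
Stage 1: m₀ = 62,216 kg, m_f = 62,216 − 42,000 = 20,216 kg; Δv = 278×9.8×ln(3.078) = 2724.4×1.1241 ≈ 3063 m/s.
Stage 2: m₀ = 15,886 kg, m_f = 15,886 − 10,900 = 4,986 kg; Δv = 266×9.8×ln(3.186) = 2606.8×1.1588 ≈ 3021 m/s.
Total Δv = 3063 + 3021 = 6084 m/s.

Δv ≈ 6080 m/s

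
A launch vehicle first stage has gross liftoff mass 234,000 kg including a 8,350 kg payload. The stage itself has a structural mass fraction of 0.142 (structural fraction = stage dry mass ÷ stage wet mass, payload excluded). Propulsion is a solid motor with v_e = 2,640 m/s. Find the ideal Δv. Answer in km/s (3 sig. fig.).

Δv ≈ 4.64 km/s

Stage wet mass = m₀ − payload = 234,000 − 8,350 = 225,650 kg.
Stage dry mass = ε × stage wet mass = 0.142 × 225,650 = 32,042.3 kg.
Burnout mass m_f = stage dry + payload = 32,042.3 + 8,350 = 40,392.3 kg.
By the Tsiolkovsky rocket equation, Δv = v_e · ln(234,000/40,392.3) = 2640.0 × ln(5.793) = 2640.0 × 1.7567 ≈ 4638 m/s.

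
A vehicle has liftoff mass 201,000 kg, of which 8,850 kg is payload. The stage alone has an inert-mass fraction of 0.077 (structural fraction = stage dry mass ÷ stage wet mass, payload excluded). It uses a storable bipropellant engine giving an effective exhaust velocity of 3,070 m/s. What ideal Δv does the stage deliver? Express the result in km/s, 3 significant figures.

Δv ≈ 6.57 km/s

Stage wet mass = m₀ − payload = 201,000 − 8,850 = 192,150 kg.
Stage dry mass = ε × stage wet mass = 0.077 × 192,150 = 14,795.6 kg.
Burnout mass m_f = stage dry + payload = 14,795.6 + 8,850 = 23,645.6 kg.
From the ideal rocket equation, Δv = v_e · ln(201,000/23,645.6) = 3070.0 × ln(8.501) = 3070.0 × 2.1401 ≈ 6570 m/s.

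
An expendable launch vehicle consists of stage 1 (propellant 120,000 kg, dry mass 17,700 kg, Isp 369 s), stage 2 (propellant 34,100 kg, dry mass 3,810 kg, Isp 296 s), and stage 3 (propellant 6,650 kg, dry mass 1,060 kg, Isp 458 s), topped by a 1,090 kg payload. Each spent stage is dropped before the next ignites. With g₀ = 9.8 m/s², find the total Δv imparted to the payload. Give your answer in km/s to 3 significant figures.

Δv ≈ 13.9 km/s

Ignition mass of stage 1 = 120,000+17,700 + 34,100+3,810 + 6,650+1,060 + 1,090 = 184,410 kg.
Stage 1: m₀ = 184,410 kg, m_f = 184,410 − 120,000 = 64,410 kg; Δv = 369×9.8×ln(2.863) = 3616.2×1.0519 ≈ 3804 m/s.
Stage 2: m₀ = 46,710 kg, m_f = 46,710 − 34,100 = 12,610 kg; Δv = 296×9.8×ln(3.704) = 2900.8×1.3095 ≈ 3799 m/s.
Stage 3: m₀ = 8,800 kg, m_f = 8,800 − 6,650 = 2,150 kg; Δv = 458×9.8×ln(4.093) = 4488.4×1.4093 ≈ 6325 m/s.
Total Δv = 3804 + 3799 + 6325 = 13928 m/s.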